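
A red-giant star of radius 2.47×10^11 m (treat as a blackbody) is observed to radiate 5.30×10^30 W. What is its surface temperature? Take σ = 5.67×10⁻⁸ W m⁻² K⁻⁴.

A = 4πr² = 4π × (2.47×10^11)² = 7.67×10^23 m².
From P = σAT⁴, T = (P / σA)^(1/4) = (5.30×10^30 / (5.67×10⁻⁸ × 7.67×10^23))^(1/4).
T = (1.22×10^14)^(1/4) = 3320 K.

T ≈ 3320 K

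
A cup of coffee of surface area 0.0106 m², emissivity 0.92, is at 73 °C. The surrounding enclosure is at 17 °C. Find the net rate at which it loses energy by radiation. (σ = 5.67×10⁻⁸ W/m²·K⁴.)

Q ≈ 4.01 W

Convert: 73 °C = 346 K; 17 °C = 290 K.
Q = εσA(T⁴ − T_s⁴). T⁴ − T_s⁴ = (346)⁴ − (290)⁴ = 1.43×10^10 − 7.07×10^9 = 7.26×10^9 K⁴.
Q = 0.92 × 5.67×10⁻⁸ × 0.0106 × 7.26×10^9 = 4.01 W.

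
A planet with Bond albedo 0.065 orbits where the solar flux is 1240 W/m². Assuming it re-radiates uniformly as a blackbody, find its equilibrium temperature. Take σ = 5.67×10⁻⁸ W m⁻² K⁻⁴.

Power absorbed = (1−a)S·πR²; power emitted = 4πR²σT⁴. Equating and cancelling πR²:
T = ((1−a)S / 4σ)^(1/4) = (1160 / (4 × 5.67×10⁻⁸))^(1/4) = (5.11×10^9)^(1/4).
T = 267 K.

T ≈ 267 K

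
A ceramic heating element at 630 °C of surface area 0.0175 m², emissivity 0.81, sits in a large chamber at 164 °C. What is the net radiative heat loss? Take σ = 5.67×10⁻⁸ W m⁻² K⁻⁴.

Q ≈ 505 W

Convert: 630 °C = 903 K; 164 °C = 437 K.
Q = εσA(T⁴ − T_s⁴). T⁴ − T_s⁴ = (903)⁴ − (437)⁴ = 6.65×10^11 − 3.65×10^10 = 6.28×10^11 K⁴.
Q = 0.81 × 5.67×10⁻⁸ × 0.0175 × 6.28×10^11 = 505 W.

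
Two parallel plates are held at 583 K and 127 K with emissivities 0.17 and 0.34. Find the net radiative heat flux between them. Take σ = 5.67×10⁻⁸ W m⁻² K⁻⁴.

For two large parallel gray plates, q = σ(T₁⁴ − T₂⁴) / (1/ε₁ + 1/ε₂ − 1).
1/ε₁ + 1/ε₂ − 1 = 1/0.17 + 1/0.34 − 1 = 7.824.
T₁⁴ − T₂⁴ = 1.16×10^11 − 2.60×10^8 = 1.15×10^11 K⁴.
q = 5.67×10⁻⁸ × 1.15×10^11 / 7.824 = 835 W/m².

q ≈ 835 W/m²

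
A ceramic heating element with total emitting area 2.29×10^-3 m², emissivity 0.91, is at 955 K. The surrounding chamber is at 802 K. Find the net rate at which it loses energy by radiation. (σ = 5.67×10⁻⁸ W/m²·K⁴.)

Q ≈ 49.4 W

Q = εσA(T⁴ − T_s⁴). T⁴ − T_s⁴ = (955)⁴ − (802)⁴ = 8.32×10^11 − 4.14×10^11 = 4.18×10^11 K⁴.
Q = 0.91 × 5.67×10⁻⁸ × 2.29×10^-3 × 4.18×10^11 = 49.4 W.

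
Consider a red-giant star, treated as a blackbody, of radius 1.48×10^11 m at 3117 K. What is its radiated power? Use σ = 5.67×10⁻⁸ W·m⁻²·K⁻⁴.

A = 4πr² = 4π × (1.48×10^11)² = 2.75×10^23 m².
P = σAT⁴ = 5.67×10⁻⁸ × 2.75×10^23 × (3117)⁴ = 5.67×10⁻⁸ × 2.75×10^23 × 9.44×10^13.
P = 1.47×10^30 W.

P ≈ 1.47×10^30 W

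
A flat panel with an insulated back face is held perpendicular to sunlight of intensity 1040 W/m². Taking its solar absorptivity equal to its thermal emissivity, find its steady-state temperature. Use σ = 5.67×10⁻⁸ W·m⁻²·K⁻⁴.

Absorbed flux αS = emitted flux εσT⁴ (one radiating face); with α = ε, T = (S/σ)^(1/4).
T = (1040 / 5.67×10⁻⁸)^(1/4) = (1.83×10^10)^(1/4).
T = 368 K.

T ≈ 368 K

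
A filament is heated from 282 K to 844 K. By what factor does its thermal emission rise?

P ∝ T⁴, so the ratio is (844/282)⁴ = (2.993)⁴ = 80.2.

ratio ≈ 80.2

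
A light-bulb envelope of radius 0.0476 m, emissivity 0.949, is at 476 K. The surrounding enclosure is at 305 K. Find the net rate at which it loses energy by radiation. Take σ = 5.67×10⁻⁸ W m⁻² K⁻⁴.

Q ≈ 65.4 W

A = 4πr² = 4π × (0.0476)² = 0.0285 m².
Q = εσA(T⁴ − T_s⁴). T⁴ − T_s⁴ = (476)⁴ − (305)⁴ = 5.13×10^10 − 8.65×10^9 = 4.27×10^10 K⁴.
Q = 0.949 × 5.67×10⁻⁸ × 0.0285 × 4.27×10^10 = 65.4 W.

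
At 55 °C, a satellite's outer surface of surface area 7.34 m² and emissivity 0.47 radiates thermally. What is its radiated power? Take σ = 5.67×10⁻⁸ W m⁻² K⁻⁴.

P ≈ 2260 W

55 °C = 328 K.
P = εσAT⁴ = 0.47 × 5.67×10⁻⁸ × 7.34 × (328)⁴ = 0.47 × 5.67×10⁻⁸ × 7.34 × 1.16×10^10.
P = 2260 W.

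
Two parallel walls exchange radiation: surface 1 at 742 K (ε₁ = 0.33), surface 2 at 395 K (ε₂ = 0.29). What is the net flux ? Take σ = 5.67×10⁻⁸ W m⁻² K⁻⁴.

For two large parallel gray plates, q = σ(T₁⁴ − T₂⁴) / (1/ε₁ + 1/ε₂ − 1).
1/ε₁ + 1/ε₂ − 1 = 1/0.33 + 1/0.29 − 1 = 5.479.
T₁⁴ − T₂⁴ = 3.03×10^11 − 2.43×10^10 = 2.79×10^11 K⁴.
q = 5.67×10⁻⁸ × 2.79×10^11 / 5.479 = 2890 W/m².

q ≈ 2890 W/m²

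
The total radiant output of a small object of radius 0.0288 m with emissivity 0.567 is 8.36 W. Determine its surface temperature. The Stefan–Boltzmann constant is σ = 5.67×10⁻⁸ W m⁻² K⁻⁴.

A = 4πr² = 4π × (0.0288)² = 0.0104 m².
From P = εσAT⁴, T = (P / εσA)^(1/4) = (8.36 / (0.567 × 5.67×10⁻⁸ × 0.0104))^(1/4).
T = (2.49×10^10)^(1/4) = 397 K.

T ≈ 397 K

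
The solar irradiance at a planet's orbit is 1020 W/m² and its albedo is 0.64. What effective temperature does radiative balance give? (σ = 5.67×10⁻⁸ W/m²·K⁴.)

Power absorbed = (1−a)S·πR²; power emitted = 4πR²σT⁴. Equating and cancelling πR²:
T = ((1−a)S / 4σ)^(1/4) = (367 / (4 × 5.67×10⁻⁸))^(1/4) = (1.62×10^9)^(1/4).
T = 201 K.

T ≈ 201 K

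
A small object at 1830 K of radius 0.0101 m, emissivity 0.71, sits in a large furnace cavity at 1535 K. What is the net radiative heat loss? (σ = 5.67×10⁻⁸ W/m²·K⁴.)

A = 4πr² = 4π × (0.0101)² = 1.28×10^-3 m².
Q = εσA(T⁴ − T_s⁴). T⁴ − T_s⁴ = (1830)⁴ − (1535)⁴ = 1.12×10^13 − 5.55×10^12 = 5.66×10^12 K⁴.
Q = 0.71 × 5.67×10⁻⁸ × 1.28×10^-3 × 5.66×10^12 = 292 W.

Q ≈ 292 W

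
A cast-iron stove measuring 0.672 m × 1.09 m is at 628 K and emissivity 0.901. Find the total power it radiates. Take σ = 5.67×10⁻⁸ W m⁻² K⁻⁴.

A = 0.672 × 1.09 = 0.732 m².
Stefan–Boltzmann: P = εσAT⁴ = 0.901 × 5.67×10⁻⁸ × 0.732 × (628)⁴ = 0.901 × 5.67×10⁻⁸ × 0.732 × 1.56×10^11.
P = 5820 W.

P ≈ 5820 W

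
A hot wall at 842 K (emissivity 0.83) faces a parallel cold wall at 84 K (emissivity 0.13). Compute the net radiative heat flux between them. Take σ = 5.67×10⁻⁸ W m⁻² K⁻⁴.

q ≈ 3610 W/m²

For two large parallel gray plates, q = σ(T₁⁴ − T₂⁴) / (1/ε₁ + 1/ε₂ − 1).
1/ε₁ + 1/ε₂ − 1 = 1/0.83 + 1/0.13 − 1 = 7.897.
T₁⁴ − T₂⁴ = 5.03×10^11 − 4.98×10^7 = 5.03×10^11 K⁴.
q = 5.67×10⁻⁸ × 5.03×10^11 / 7.897 = 3610 W/m².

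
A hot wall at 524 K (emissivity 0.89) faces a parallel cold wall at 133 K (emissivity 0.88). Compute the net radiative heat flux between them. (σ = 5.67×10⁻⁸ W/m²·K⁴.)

q ≈ 3380 W/m²

For two large parallel gray plates, q = σ(T₁⁴ − T₂⁴) / (1/ε₁ + 1/ε₂ − 1).
1/ε₁ + 1/ε₂ − 1 = 1/0.89 + 1/0.88 − 1 = 1.260.
T₁⁴ − T₂⁴ = 7.54×10^10 − 3.13×10^8 = 7.51×10^10 K⁴.
q = 5.67×10⁻⁸ × 7.51×10^10 / 1.260 = 3380 W/m².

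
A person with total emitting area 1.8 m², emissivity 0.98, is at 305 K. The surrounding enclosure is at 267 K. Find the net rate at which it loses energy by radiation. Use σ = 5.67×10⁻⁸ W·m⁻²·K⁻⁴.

Q ≈ 357 W

Q = εσA(T⁴ − T_s⁴). T⁴ − T_s⁴ = (305)⁴ − (267)⁴ = 8.65×10^9 − 5.08×10^9 = 3.57×10^9 K⁴.
Q = 0.98 × 5.67×10⁻⁸ × 1.80 × 3.57×10^9 = 357 W.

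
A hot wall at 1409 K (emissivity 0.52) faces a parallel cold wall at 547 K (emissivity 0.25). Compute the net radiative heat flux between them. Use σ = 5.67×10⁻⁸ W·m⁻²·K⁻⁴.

For two large parallel gray plates, q = σ(T₁⁴ − T₂⁴) / (1/ε₁ + 1/ε₂ − 1).
1/ε₁ + 1/ε₂ − 1 = 1/0.52 + 1/0.25 − 1 = 4.923.
T₁⁴ − T₂⁴ = 3.94×10^12 − 8.95×10^10 = 3.85×10^12 K⁴.
q = 5.67×10⁻⁸ × 3.85×10^12 / 4.923 = 44400 W/m².

q ≈ 44400 W/m²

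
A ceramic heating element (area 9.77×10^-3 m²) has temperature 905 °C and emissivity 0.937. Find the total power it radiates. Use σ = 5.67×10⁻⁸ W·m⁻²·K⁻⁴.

905 °C = 1178 K.
P = εσAT⁴ = 0.937 × 5.67×10⁻⁸ × 9.77×10^-3 × (1178)⁴ = 0.937 × 5.67×10⁻⁸ × 9.77×10^-3 × 1.93×10^12.
P = 1000 W.

P ≈ 1000 W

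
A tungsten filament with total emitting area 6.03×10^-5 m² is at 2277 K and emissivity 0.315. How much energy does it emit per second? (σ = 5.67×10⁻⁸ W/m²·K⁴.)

Stefan–Boltzmann: P = εσAT⁴ = 0.315 × 5.67×10⁻⁸ × 6.03×10^-5 × (2277)⁴ = 0.315 × 5.67×10⁻⁸ × 6.03×10^-5 × 2.69×10^13.
P = 29.0 W.

P ≈ 29.0 W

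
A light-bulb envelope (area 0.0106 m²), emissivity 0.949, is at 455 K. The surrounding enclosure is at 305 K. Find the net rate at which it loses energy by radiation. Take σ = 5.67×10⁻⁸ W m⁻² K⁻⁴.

Q = εσA(T⁴ − T_s⁴). T⁴ − T_s⁴ = (455)⁴ − (305)⁴ = 4.29×10^10 − 8.65×10^9 = 3.42×10^10 K⁴.
Q = 0.949 × 5.67×10⁻⁸ × 0.0106 × 3.42×10^10 = 19.5 W.

Q ≈ 19.5 W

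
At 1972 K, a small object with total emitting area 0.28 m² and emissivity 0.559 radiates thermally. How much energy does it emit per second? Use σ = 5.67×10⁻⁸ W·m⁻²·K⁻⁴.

P ≈ 1.34×10^5 W

P = εσAT⁴ = 0.559 × 5.67×10⁻⁸ × 0.280 × (1972)⁴ = 0.559 × 5.67×10⁻⁸ × 0.280 × 1.51×10^13.
P = 1.34×10^5 W.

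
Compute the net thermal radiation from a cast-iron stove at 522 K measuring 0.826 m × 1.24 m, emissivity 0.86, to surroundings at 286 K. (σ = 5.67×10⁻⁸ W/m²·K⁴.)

A = 0.826 × 1.24 = 1.02 m².
Q = εσA(T⁴ − T_s⁴). T⁴ − T_s⁴ = (522)⁴ − (286)⁴ = 7.42×10^10 − 6.69×10^9 = 6.76×10^10 K⁴.
Q = 0.86 × 5.67×10⁻⁸ × 1.02 × 6.76×10^10 = 3370 W.

Q ≈ 3370 W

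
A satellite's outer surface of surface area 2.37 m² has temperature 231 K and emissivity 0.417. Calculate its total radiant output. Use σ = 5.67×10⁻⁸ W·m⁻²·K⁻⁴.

P = εσAT⁴ = 0.417 × 5.67×10⁻⁸ × 2.37 × (231)⁴ = 0.417 × 5.67×10⁻⁸ × 2.37 × 2.85×10^9.
P = 160 W.

P ≈ 160 W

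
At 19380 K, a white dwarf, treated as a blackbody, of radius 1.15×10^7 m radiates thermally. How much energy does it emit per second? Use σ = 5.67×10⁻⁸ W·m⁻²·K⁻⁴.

P ≈ 1.33×10^25 W

A = 4πr² = 4π × (1.15×10^7)² = 1.66×10^15 m².
P = σAT⁴ = 5.67×10⁻⁸ × 1.66×10^15 × (19380)⁴ = 5.67×10⁻⁸ × 1.66×10^15 × 1.41×10^17.
P = 1.33×10^25 W.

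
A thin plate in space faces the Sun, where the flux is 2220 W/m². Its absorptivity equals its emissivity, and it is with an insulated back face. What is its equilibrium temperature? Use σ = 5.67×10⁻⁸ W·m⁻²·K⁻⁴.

T ≈ 445 K

Absorbed flux αS = emitted flux εσT⁴ (one radiating face); with α = ε, T = (S/σ)^(1/4).
T = (2220 / 5.67×10⁻⁸)^(1/4) = (3.92×10^10)^(1/4).
T = 445 K.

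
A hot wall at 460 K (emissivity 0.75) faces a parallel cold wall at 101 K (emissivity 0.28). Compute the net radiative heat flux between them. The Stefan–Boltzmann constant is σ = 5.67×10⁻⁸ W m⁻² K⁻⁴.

q ≈ 649 W/m²

For two large parallel gray plates, q = σ(T₁⁴ − T₂⁴) / (1/ε₁ + 1/ε₂ − 1).
1/ε₁ + 1/ε₂ − 1 = 1/0.75 + 1/0.28 − 1 = 3.905.
T₁⁴ − T₂⁴ = 4.48×10^10 − 1.04×10^8 = 4.47×10^10 K⁴.
q = 5.67×10⁻⁸ × 4.47×10^10 / 3.905 = 649 W/m².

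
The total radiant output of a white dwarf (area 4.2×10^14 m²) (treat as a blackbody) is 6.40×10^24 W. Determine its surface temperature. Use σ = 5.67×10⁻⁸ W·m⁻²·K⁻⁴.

From P = σAT⁴, T = (P / σA)^(1/4) = (6.40×10^24 / (5.67×10⁻⁸ × 4.20×10^14))^(1/4).
T = (2.69×10^17)^(1/4) = 22800 K.

T ≈ 22800 K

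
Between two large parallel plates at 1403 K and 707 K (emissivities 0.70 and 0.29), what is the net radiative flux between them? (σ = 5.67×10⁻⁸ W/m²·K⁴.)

q ≈ 53000 W/m²

For two large parallel gray plates, q = σ(T₁⁴ − T₂⁴) / (1/ε₁ + 1/ε₂ − 1).
1/ε₁ + 1/ε₂ − 1 = 1/0.70 + 1/0.29 − 1 = 3.877.
T₁⁴ − T₂⁴ = 3.87×10^12 − 2.50×10^11 = 3.62×10^12 K⁴.
q = 5.67×10⁻⁸ × 3.62×10^12 / 3.877 = 53000 W/m².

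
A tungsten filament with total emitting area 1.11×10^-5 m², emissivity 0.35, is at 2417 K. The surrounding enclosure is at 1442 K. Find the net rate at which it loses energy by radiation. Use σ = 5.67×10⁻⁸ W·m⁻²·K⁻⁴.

Q ≈ 6.57 W

Q = εσA(T⁴ − T_s⁴). T⁴ − T_s⁴ = (2417)⁴ − (1442)⁴ = 3.41×10^13 − 4.32×10^12 = 2.98×10^13 K⁴.
Q = 0.35 × 5.67×10⁻⁸ × 1.11×10^-5 × 2.98×10^13 = 6.57 W.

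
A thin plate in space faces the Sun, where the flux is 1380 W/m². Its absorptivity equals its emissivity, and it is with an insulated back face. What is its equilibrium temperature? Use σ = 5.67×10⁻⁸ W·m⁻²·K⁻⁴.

Absorbed flux αS = emitted flux εσT⁴ (one radiating face); with α = ε, T = (S/σ)^(1/4).
T = (1380 / 5.67×10⁻⁸)^(1/4) = (2.43×10^10)^(1/4).
T = 395 K.

T ≈ 395 K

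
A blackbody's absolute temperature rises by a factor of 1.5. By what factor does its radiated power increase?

factor ≈ 5.06

P ∝ T⁴, so the power scales as (1.5)⁴ = 5.06.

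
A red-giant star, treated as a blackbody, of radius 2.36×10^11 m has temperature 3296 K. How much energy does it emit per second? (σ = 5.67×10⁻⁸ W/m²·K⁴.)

P ≈ 4.68×10^30 W

A = 4πr² = 4π × (2.36×10^11)² = 7.00×10^23 m².
P = σAT⁴ = 5.67×10⁻⁸ × 7.00×10^23 × (3296)⁴ = 5.67×10⁻⁸ × 7.00×10^23 × 1.18×10^14.
P = 4.68×10^30 W.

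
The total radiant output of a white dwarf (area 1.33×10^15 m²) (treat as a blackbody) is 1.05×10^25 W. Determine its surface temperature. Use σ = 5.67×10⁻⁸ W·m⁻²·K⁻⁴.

T ≈ 19300 K

From P = σAT⁴, T = (P / σA)^(1/4) = (1.05×10^25 / (5.67×10⁻⁸ × 1.33×10^15))^(1/4).
T = (1.39×10^17)^(1/4) = 19300 K.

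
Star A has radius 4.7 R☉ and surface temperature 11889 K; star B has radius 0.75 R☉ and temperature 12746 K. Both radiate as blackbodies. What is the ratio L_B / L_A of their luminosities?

L_B/L_A ≈ 0.0336

L = 4πR²σT⁴ ∝ R²T⁴, so L_B/L_A = (0.75/4.7)² × (12746/11889)⁴ = 0.0255 × 1.32 = 0.0336.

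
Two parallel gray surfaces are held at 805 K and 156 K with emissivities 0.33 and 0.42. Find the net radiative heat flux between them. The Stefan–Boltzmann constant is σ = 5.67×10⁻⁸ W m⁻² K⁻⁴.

For two large parallel gray plates, q = σ(T₁⁴ − T₂⁴) / (1/ε₁ + 1/ε₂ − 1).
1/ε₁ + 1/ε₂ − 1 = 1/0.33 + 1/0.42 − 1 = 4.411.
T₁⁴ − T₂⁴ = 4.20×10^11 − 5.92×10^8 = 4.19×10^11 K⁴.
q = 5.67×10⁻⁸ × 4.19×10^11 / 4.411 = 5390 W/m².

q ≈ 5390 W/m²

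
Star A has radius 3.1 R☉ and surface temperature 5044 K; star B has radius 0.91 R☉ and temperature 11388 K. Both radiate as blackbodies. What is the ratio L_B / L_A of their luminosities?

L_B/L_A ≈ 2.24

L = 4πR²σT⁴ ∝ R²T⁴, so L_B/L_A = (0.91/3.1)² × (11388/5044)⁴ = 0.0862 × 26.0 = 2.24.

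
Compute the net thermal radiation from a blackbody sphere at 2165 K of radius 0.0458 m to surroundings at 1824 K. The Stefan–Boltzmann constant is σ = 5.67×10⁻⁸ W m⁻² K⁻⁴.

Q ≈ 16300 W

A = 4πr² = 4π × (0.0458)² = 0.0264 m².
Q = σA(T⁴ − T_s⁴). T⁴ − T_s⁴ = (2165)⁴ − (1824)⁴ = 2.20×10^13 − 1.11×10^13 = 1.09×10^13 K⁴.
Q = 5.67×10⁻⁸ × 0.0264 × 1.09×10^13 = 16300 W.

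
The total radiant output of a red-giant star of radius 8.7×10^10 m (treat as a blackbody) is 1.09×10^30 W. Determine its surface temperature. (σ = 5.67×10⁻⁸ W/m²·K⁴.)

T ≈ 3770 K

A = 4πr² = 4π × (8.7×10^10)² = 9.51×10^22 m².
From P = σAT⁴, T = (P / σA)^(1/4) = (1.09×10^30 / (5.67×10⁻⁸ × 9.51×10^22))^(1/4).
T = (2.02×10^14)^(1/4) = 3770 K.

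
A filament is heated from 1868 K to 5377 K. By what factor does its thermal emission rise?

ratio ≈ 68.7

P ∝ T⁴, so the ratio is (5377/1868)⁴ = (2.878)⁴ = 68.7.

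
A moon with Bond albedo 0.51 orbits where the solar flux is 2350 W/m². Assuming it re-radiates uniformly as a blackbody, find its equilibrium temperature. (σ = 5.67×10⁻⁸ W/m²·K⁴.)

T ≈ 267 K

Power absorbed = (1−a)S·πR²; power emitted = 4πR²σT⁴. Equating and cancelling πR²:
T = ((1−a)S / 4σ)^(1/4) = (1150 / (4 × 5.67×10⁻⁸))^(1/4) = (5.08×10^9)^(1/4).
T = 267 K.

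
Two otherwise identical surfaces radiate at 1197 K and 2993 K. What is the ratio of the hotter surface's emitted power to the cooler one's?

ratio ≈ 39.1

P ∝ T⁴, so the ratio is (2993/1197)⁴ = (2.500)⁴ = 39.1.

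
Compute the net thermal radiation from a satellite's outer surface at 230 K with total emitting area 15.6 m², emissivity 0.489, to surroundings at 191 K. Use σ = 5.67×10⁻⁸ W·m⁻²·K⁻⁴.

Q = εσA(T⁴ − T_s⁴). T⁴ − T_s⁴ = (230)⁴ − (191)⁴ = 2.80×10^9 − 1.33×10^9 = 1.47×10^9 K⁴.
Q = 0.489 × 5.67×10⁻⁸ × 15.6 × 1.47×10^9 = 635 W.

Q ≈ 635 W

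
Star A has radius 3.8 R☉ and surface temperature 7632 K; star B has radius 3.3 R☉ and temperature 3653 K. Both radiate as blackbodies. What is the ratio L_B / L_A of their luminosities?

L = 4πR²σT⁴ ∝ R²T⁴, so L_B/L_A = (3.3/3.8)² × (3653/7632)⁴ = 0.754 × 0.0525 = 0.0396.

L_B/L_A ≈ 0.0396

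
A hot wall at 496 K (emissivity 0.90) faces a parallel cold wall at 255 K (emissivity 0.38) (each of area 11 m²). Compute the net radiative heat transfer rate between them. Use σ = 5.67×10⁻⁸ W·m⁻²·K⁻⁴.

Q ≈ 12800 W

For two large parallel gray plates, q = σ(T₁⁴ − T₂⁴) / (1/ε₁ + 1/ε₂ − 1).
1/ε₁ + 1/ε₂ − 1 = 1/0.90 + 1/0.38 − 1 = 2.743.
T₁⁴ − T₂⁴ = 6.05×10^10 − 4.23×10^9 = 5.63×10^10 K⁴.
q = 5.67×10⁻⁸ × 5.63×10^10 / 2.743 = 1160 W/m².
Q = q·A = 1160 × 11 = 12800 W.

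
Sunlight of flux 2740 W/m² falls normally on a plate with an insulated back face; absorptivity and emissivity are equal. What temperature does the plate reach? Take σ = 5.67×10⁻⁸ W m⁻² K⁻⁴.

Absorbed flux αS = emitted flux εσT⁴ (one radiating face); with α = ε, T = (S/σ)^(1/4).
T = (2740 / 5.67×10⁻⁸)^(1/4) = (4.83×10^10)^(1/4).
T = 469 K.

T ≈ 469 K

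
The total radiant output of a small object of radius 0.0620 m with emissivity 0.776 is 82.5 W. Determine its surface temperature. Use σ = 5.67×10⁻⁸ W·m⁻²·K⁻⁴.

T ≈ 444 K

A = 4πr² = 4π × (0.0620)² = 0.0483 m².
From P = εσAT⁴, T = (P / εσA)^(1/4) = (82.5 / (0.776 × 5.67×10⁻⁸ × 0.0483))^(1/4).
T = (3.88×10^10)^(1/4) = 444 K.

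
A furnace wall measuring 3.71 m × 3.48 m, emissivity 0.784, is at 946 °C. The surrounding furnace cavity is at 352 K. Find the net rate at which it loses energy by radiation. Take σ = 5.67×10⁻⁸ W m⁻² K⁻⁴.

A = 3.71 × 3.48 = 12.9 m².
Convert: 946 °C = 1219 K.
Q = εσA(T⁴ − T_s⁴). T⁴ − T_s⁴ = (1219)⁴ − (352)⁴ = 2.21×10^12 − 1.54×10^10 = 2.19×10^12 K⁴.
Q = 0.784 × 5.67×10⁻⁸ × 12.9 × 2.19×10^12 = 1.26×10^6 W.

Q ≈ 1.26×10^6 W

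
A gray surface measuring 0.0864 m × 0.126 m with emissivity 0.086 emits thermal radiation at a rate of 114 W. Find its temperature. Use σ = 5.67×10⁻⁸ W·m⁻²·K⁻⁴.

A = 0.0864 × 0.126 = 0.0109 m².
From P = εσAT⁴, T = (P / εσA)^(1/4) = (114 / (0.086 × 5.67×10⁻⁸ × 0.0109))^(1/4).
T = (2.15×10^12)^(1/4) = 1210 K.

T ≈ 1210 K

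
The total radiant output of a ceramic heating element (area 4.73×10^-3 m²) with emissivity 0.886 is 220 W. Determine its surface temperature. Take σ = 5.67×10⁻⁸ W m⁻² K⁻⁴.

From P = εσAT⁴, T = (P / εσA)^(1/4) = (220 / (0.886 × 5.67×10⁻⁸ × 4.73×10^-3))^(1/4).
T = (9.26×10^11)^(1/4) = 981 K.

T ≈ 981 K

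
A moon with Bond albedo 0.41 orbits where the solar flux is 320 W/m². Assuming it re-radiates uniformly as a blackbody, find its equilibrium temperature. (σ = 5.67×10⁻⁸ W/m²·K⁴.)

T ≈ 170 K

Power absorbed = (1−a)S·πR²; power emitted = 4πR²σT⁴. Equating and cancelling πR²:
T = ((1−a)S / 4σ)^(1/4) = (189 / (4 × 5.67×10⁻⁸))^(1/4) = (8.32×10^8)^(1/4).
T = 170 K.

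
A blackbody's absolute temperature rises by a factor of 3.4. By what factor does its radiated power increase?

factor ≈ 134

P ∝ T⁴, so the power scales as (3.4)⁴ = 134.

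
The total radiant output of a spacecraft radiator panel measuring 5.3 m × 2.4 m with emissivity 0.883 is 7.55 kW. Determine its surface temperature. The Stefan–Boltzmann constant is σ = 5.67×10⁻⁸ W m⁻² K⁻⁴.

A = 5.3 × 2.4 = 12.7 m².
From P = εσAT⁴, T = (P / εσA)^(1/4) = (7550 / (0.883 × 5.67×10⁻⁸ × 12.7))^(1/4).
T = (1.19×10^10)^(1/4) = 330 K.

T ≈ 330 K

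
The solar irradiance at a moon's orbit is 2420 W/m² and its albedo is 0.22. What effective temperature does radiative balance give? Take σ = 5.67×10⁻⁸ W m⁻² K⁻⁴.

T ≈ 302 K

Power absorbed = (1−a)S·πR²; power emitted = 4πR²σT⁴. Equating and cancelling πR²:
T = ((1−a)S / 4σ)^(1/4) = (1890 / (4 × 5.67×10⁻⁸))^(1/4) = (8.32×10^9)^(1/4).
T = 302 K.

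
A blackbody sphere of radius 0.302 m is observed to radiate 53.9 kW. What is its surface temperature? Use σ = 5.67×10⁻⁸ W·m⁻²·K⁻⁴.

A = 4πr² = 4π × (0.302)² = 1.15 m².
From P = σAT⁴, T = (P / σA)^(1/4) = (53900 / (5.67×10⁻⁸ × 1.15))^(1/4).
T = (8.29×10^11)^(1/4) = 954 K.

T ≈ 954 K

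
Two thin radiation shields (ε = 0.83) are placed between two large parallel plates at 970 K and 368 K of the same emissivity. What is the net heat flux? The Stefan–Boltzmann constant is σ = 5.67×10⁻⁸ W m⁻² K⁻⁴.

Each of the 3 gaps contributes resistance (2/ε − 1) = 2/0.83 − 1 = 1.410; total = 4.229.
q = σ(T₁⁴ − T₂⁴) / 4.229 = 5.67×10⁻⁸ × 8.67×10^11 / 4.229 = 11600 W/m².

q ≈ 11600 W/m²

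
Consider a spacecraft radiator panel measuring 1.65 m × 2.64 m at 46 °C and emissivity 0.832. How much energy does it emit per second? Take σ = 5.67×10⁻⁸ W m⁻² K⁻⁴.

P ≈ 2130 W

A = 1.65 × 2.64 = 4.36 m².
46 °C = 319 K.
P = εσAT⁴ = 0.832 × 5.67×10⁻⁸ × 4.36 × (319)⁴ = 0.832 × 5.67×10⁻⁸ × 4.36 × 1.04×10^10.
P = 2130 W.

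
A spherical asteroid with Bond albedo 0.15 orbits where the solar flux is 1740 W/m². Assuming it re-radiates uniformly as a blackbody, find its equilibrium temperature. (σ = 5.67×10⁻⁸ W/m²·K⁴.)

T ≈ 284 K

Power absorbed = (1−a)S·πR²; power emitted = 4πR²σT⁴. Equating and cancelling πR²:
T = ((1−a)S / 4σ)^(1/4) = (1480 / (4 × 5.67×10⁻⁸))^(1/4) = (6.52×10^9)^(1/4).
T = 284 K.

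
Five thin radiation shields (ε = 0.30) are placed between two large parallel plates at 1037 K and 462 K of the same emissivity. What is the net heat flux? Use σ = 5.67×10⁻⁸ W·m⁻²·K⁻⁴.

q ≈ 1850 W/m²

Each of the 6 gaps contributes resistance (2/ε − 1) = 2/0.30 − 1 = 5.667; total = 34.00.
q = σ(T₁⁴ − T₂⁴) / 34.00 = 5.67×10⁻⁸ × 1.11×10^12 / 34.00 = 1850 W/m².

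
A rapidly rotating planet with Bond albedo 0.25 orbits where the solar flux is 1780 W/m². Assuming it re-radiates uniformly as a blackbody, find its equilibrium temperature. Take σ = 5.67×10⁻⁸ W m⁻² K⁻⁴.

Power absorbed = (1−a)S·πR²; power emitted = 4πR²σT⁴. Equating and cancelling πR²:
T = ((1−a)S / 4σ)^(1/4) = (1340 / (4 × 5.67×10⁻⁸))^(1/4) = (5.89×10^9)^(1/4).
T = 277 K.

T ≈ 277 K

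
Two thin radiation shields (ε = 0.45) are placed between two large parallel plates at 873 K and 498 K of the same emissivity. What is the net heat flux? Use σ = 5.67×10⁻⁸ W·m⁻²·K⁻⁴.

q ≈ 2850 W/m²

Each of the 3 gaps contributes resistance (2/ε − 1) = 2/0.45 − 1 = 3.444; total = 10.33.
q = σ(T₁⁴ − T₂⁴) / 10.33 = 5.67×10⁻⁸ × 5.19×10^11 / 10.33 = 2850 W/m².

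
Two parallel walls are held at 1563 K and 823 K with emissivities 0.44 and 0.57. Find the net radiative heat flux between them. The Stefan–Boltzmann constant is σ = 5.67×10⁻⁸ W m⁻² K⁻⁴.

q ≈ 1.03×10^5 W/m²

For two large parallel gray plates, q = σ(T₁⁴ − T₂⁴) / (1/ε₁ + 1/ε₂ − 1).
1/ε₁ + 1/ε₂ − 1 = 1/0.44 + 1/0.57 − 1 = 3.027.
T₁⁴ − T₂⁴ = 5.97×10^12 − 4.59×10^11 = 5.51×10^12 K⁴.
q = 5.67×10⁻⁸ × 5.51×10^12 / 3.027 = 1.03×10^5 W/m².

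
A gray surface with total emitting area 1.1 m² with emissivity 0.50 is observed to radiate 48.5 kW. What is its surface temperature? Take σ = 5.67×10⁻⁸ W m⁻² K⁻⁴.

From P = εσAT⁴, T = (P / εσA)^(1/4) = (48500 / (0.50 × 5.67×10⁻⁸ × 1.10))^(1/4).
T = (1.56×10^12)^(1/4) = 1120 K.

T ≈ 1120 K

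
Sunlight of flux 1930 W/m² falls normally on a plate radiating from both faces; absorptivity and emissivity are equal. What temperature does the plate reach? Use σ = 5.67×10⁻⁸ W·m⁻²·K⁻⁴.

Absorbed flux αS = emitted flux 2εσT⁴ per unit area; with α = ε this gives T = (S/2σ)^(1/4).
T = (1930 / (2 × 5.67×10⁻⁸))^(1/4) = (1.70×10^10)^(1/4).
T = 361 K.

T ≈ 361 K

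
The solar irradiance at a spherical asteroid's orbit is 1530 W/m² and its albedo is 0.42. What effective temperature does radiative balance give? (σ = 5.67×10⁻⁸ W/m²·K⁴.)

T ≈ 250 K

Power absorbed = (1−a)S·πR²; power emitted = 4πR²σT⁴. Equating and cancelling πR²:
T = ((1−a)S / 4σ)^(1/4) = (887 / (4 × 5.67×10⁻⁸))^(1/4) = (3.91×10^9)^(1/4).
T = 250 K.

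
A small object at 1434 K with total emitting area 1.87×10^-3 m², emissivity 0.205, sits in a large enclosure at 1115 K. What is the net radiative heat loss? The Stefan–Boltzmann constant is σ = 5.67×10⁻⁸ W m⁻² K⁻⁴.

Q ≈ 58.3 W

Q = εσA(T⁴ − T_s⁴). T⁴ − T_s⁴ = (1434)⁴ − (1115)⁴ = 4.23×10^12 − 1.55×10^12 = 2.68×10^12 K⁴.
Q = 0.205 × 5.67×10⁻⁸ × 1.87×10^-3 × 2.68×10^12 = 58.3 W.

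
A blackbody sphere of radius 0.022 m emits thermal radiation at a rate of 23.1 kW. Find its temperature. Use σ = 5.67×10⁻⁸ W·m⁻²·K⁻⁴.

T ≈ 2860 K

A = 4πr² = 4π × (0.022)² = 6.08×10^-3 m².
From P = σAT⁴, T = (P / σA)^(1/4) = (23100 / (5.67×10⁻⁸ × 6.08×10^-3))^(1/4).
T = (6.70×10^13)^(1/4) = 2860 K.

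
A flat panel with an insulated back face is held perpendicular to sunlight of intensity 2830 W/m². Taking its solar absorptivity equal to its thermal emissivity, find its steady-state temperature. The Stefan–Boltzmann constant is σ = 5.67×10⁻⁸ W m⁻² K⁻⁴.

T ≈ 473 K

Absorbed flux αS = emitted flux εσT⁴ (one radiating face); with α = ε, T = (S/σ)^(1/4).
T = (2830 / 5.67×10⁻⁸)^(1/4) = (4.99×10^10)^(1/4).
T = 473 K.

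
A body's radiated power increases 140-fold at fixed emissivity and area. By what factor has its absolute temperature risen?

factor ≈ 3.44

P ∝ T⁴ ⇒ T ∝ P^(1/4), so T scales by (140)^(1/4) = 3.44.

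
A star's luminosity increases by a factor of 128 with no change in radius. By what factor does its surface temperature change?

P ∝ T⁴ ⇒ T ∝ P^(1/4), so T scales by (128)^(1/4) = 3.36.

factor ≈ 3.36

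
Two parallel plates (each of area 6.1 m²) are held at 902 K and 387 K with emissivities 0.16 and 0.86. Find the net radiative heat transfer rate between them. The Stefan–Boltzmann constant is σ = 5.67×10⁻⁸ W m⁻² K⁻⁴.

For two large parallel gray plates, q = σ(T₁⁴ − T₂⁴) / (1/ε₁ + 1/ε₂ − 1).
1/ε₁ + 1/ε₂ − 1 = 1/0.16 + 1/0.86 − 1 = 6.413.
T₁⁴ − T₂⁴ = 6.62×10^11 − 2.24×10^10 = 6.40×10^11 K⁴.
q = 5.67×10⁻⁸ × 6.40×10^11 / 6.413 = 5650 W/m².
Q = q·A = 5650 × 6.1 = 34500 W.

Q ≈ 34500 W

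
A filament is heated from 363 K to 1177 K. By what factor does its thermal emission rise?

P ∝ T⁴, so the ratio is (1177/363)⁴ = (3.242)⁴ = 111.

ratio ≈ 111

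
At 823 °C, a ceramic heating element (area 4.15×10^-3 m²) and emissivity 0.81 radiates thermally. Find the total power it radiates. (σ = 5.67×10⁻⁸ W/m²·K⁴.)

823 °C = 1096 K.
Stefan–Boltzmann: P = εσAT⁴ = 0.81 × 5.67×10⁻⁸ × 4.15×10^-3 × (1096)⁴ = 0.81 × 5.67×10⁻⁸ × 4.15×10^-3 × 1.44×10^12.
P = 275 W.

P ≈ 275 W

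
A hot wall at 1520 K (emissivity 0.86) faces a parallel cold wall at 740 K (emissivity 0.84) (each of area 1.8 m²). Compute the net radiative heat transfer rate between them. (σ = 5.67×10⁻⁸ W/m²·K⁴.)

Q ≈ 3.80×10^5 W

For two large parallel gray plates, q = σ(T₁⁴ − T₂⁴) / (1/ε₁ + 1/ε₂ − 1).
1/ε₁ + 1/ε₂ − 1 = 1/0.86 + 1/0.84 − 1 = 1.353.
T₁⁴ − T₂⁴ = 5.34×10^12 − 3.00×10^11 = 5.04×10^12 K⁴.
q = 5.67×10⁻⁸ × 5.04×10^12 / 1.353 = 2.11×10^5 W/m².
Q = q·A = 2.11×10^5 × 1.8 = 3.80×10^5 W.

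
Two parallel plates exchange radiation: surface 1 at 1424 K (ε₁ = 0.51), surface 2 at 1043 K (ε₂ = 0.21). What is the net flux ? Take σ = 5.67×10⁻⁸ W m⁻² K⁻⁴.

For two large parallel gray plates, q = σ(T₁⁴ − T₂⁴) / (1/ε₁ + 1/ε₂ − 1).
1/ε₁ + 1/ε₂ − 1 = 1/0.51 + 1/0.21 − 1 = 5.723.
T₁⁴ − T₂⁴ = 4.11×10^12 − 1.18×10^12 = 2.93×10^12 K⁴.
q = 5.67×10⁻⁸ × 2.93×10^12 / 5.723 = 29000 W/m².

q ≈ 29000 W/m²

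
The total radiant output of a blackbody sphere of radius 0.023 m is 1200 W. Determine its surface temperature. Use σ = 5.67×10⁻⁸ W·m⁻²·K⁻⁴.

T ≈ 1340 K

A = 4πr² = 4π × (0.023)² = 6.65×10^-3 m².
From P = σAT⁴, T = (P / σA)^(1/4) = (1200 / (5.67×10⁻⁸ × 6.65×10^-3))^(1/4).
T = (3.18×10^12)^(1/4) = 1340 K.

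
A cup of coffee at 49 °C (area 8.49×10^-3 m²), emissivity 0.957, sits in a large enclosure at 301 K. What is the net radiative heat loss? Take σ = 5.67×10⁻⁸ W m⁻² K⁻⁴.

Q ≈ 1.17 W

Convert: 49 °C = 322 K.
Q = εσA(T⁴ − T_s⁴). T⁴ − T_s⁴ = (322)⁴ − (301)⁴ = 1.08×10^10 − 8.21×10^9 = 2.54×10^9 K⁴.
Q = 0.957 × 5.67×10⁻⁸ × 8.49×10^-3 × 2.54×10^9 = 1.17 W.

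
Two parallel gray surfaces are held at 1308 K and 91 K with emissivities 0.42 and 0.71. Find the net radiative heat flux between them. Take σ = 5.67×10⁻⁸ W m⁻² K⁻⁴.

q ≈ 59500 W/m²

For two large parallel gray plates, q = σ(T₁⁴ − T₂⁴) / (1/ε₁ + 1/ε₂ − 1).
1/ε₁ + 1/ε₂ − 1 = 1/0.42 + 1/0.71 − 1 = 2.789.
T₁⁴ − T₂⁴ = 2.93×10^12 − 6.86×10^7 = 2.93×10^12 K⁴.
q = 5.67×10⁻⁸ × 2.93×10^12 / 2.789 = 59500 W/m².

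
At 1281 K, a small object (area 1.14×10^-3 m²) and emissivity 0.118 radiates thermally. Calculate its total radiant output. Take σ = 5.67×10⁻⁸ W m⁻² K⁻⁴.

P ≈ 20.5 W

P = εσAT⁴ = 0.118 × 5.67×10⁻⁸ × 1.14×10^-3 × (1281)⁴ = 0.118 × 5.67×10⁻⁸ × 1.14×10^-3 × 2.69×10^12.
P = 20.5 W.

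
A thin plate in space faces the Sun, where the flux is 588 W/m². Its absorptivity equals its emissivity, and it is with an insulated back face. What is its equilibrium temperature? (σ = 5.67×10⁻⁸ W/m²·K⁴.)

T ≈ 319 K

Absorbed flux αS = emitted flux εσT⁴ (one radiating face); with α = ε, T = (S/σ)^(1/4).
T = (588 / 5.67×10⁻⁸)^(1/4) = (1.04×10^10)^(1/4).
T = 319 K.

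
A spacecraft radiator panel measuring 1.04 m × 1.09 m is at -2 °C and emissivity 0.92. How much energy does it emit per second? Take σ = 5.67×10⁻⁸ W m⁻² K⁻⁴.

P ≈ 319 W

A = 1.04 × 1.09 = 1.13 m².
-2 °C = 271 K.
Stefan–Boltzmann: P = εσAT⁴ = 0.92 × 5.67×10⁻⁸ × 1.13 × (271)⁴ = 0.92 × 5.67×10⁻⁸ × 1.13 × 5.39×10^9.
P = 319 W.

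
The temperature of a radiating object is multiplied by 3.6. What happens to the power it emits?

factor ≈ 168

P ∝ T⁴, so the power scales as (3.6)⁴ = 168.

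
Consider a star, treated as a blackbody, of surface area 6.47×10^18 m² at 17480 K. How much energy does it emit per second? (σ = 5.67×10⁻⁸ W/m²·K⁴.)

P = σAT⁴ = 5.67×10⁻⁸ × 6.47×10^18 × (17480)⁴ = 5.67×10⁻⁸ × 6.47×10^18 × 9.34×10^16.
P = 3.42×10^28 W.

P ≈ 3.42×10^28 W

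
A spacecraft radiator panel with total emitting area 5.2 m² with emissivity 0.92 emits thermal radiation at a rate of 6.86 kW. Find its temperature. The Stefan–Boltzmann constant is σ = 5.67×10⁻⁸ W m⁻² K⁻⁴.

T ≈ 399 K

From P = εσAT⁴, T = (P / εσA)^(1/4) = (6860 / (0.92 × 5.67×10⁻⁸ × 5.20))^(1/4).
T = (2.53×10^10)^(1/4) = 399 K.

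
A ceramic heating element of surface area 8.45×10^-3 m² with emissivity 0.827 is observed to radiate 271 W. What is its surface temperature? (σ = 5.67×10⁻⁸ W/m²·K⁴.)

T ≈ 909 K

From P = εσAT⁴, T = (P / εσA)^(1/4) = (271 / (0.827 × 5.67×10⁻⁸ × 8.45×10^-3))^(1/4).
T = (6.84×10^11)^(1/4) = 909 K.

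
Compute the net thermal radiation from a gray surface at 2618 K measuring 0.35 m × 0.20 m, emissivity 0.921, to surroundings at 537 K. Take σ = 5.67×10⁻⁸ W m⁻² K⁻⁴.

A = 0.35 × 0.20 = 0.0700 m².
Q = εσA(T⁴ − T_s⁴). T⁴ − T_s⁴ = (2618)⁴ − (537)⁴ = 4.70×10^13 − 8.32×10^10 = 4.69×10^13 K⁴.
Q = 0.921 × 5.67×10⁻⁸ × 0.0700 × 4.69×10^13 = 1.71×10^5 W.

Q ≈ 1.71×10^5 W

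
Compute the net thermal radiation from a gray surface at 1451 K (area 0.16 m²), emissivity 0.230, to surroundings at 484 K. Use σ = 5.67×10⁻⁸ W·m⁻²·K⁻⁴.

Q = εσA(T⁴ − T_s⁴). T⁴ − T_s⁴ = (1451)⁴ − (484)⁴ = 4.43×10^12 − 5.49×10^10 = 4.38×10^12 K⁴.
Q = 0.230 × 5.67×10⁻⁸ × 0.160 × 4.38×10^12 = 9130 W.

Q ≈ 9130 W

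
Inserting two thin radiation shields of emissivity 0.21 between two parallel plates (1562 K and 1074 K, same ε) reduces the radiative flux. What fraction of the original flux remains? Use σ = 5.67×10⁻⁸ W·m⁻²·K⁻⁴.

ratio ≈ 0.333

With N identical shields there are N+1 = 3 gaps in series, each with the same radiative resistance, so the flux falls to 1/(N+1) of its unshielded value.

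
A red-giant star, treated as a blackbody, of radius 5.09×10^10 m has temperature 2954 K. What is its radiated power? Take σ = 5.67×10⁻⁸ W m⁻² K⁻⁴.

P ≈ 1.41×10^29 W

A = 4πr² = 4π × (5.09×10^10)² = 3.26×10^22 m².
P = σAT⁴ = 5.67×10⁻⁸ × 3.26×10^22 × (2954)⁴ = 5.67×10⁻⁸ × 3.26×10^22 × 7.61×10^13.
P = 1.41×10^29 W.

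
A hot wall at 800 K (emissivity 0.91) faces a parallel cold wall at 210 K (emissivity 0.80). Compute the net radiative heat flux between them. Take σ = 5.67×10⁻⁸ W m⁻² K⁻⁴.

q ≈ 17100 W/m²

For two large parallel gray plates, q = σ(T₁⁴ − T₂⁴) / (1/ε₁ + 1/ε₂ − 1).
1/ε₁ + 1/ε₂ − 1 = 1/0.91 + 1/0.80 − 1 = 1.349.
T₁⁴ − T₂⁴ = 4.10×10^11 − 1.94×10^9 = 4.08×10^11 K⁴.
q = 5.67×10⁻⁸ × 4.08×10^11 / 1.349 = 17100 W/m².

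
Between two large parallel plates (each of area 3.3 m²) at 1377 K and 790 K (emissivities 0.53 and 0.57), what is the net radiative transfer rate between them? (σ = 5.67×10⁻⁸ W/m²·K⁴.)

For two large parallel gray plates, q = σ(T₁⁴ − T₂⁴) / (1/ε₁ + 1/ε₂ − 1).
1/ε₁ + 1/ε₂ − 1 = 1/0.53 + 1/0.57 − 1 = 2.641.
T₁⁴ − T₂⁴ = 3.60×10^12 − 3.90×10^11 = 3.21×10^12 K⁴.
q = 5.67×10⁻⁸ × 3.21×10^12 / 2.641 = 68800 W/m².
Q = q·A = 68800 × 3.3 = 2.27×10^5 W.

Q ≈ 2.27×10^5 W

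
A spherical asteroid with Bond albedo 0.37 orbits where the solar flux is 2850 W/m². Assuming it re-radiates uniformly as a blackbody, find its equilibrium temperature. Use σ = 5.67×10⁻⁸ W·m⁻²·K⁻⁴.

T ≈ 298 K

Power absorbed = (1−a)S·πR²; power emitted = 4πR²σT⁴. Equating and cancelling πR²:
T = ((1−a)S / 4σ)^(1/4) = (1800 / (4 × 5.67×10⁻⁸))^(1/4) = (7.92×10^9)^(1/4).
T = 298 K.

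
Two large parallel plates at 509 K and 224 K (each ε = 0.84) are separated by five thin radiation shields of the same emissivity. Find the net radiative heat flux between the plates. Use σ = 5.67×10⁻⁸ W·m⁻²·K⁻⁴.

q ≈ 442 W/m²

Each of the 6 gaps contributes resistance (2/ε − 1) = 2/0.84 − 1 = 1.381; total = 8.286.
q = σ(T₁⁴ − T₂⁴) / 8.286 = 5.67×10⁻⁸ × 6.46×10^10 / 8.286 = 442 W/m².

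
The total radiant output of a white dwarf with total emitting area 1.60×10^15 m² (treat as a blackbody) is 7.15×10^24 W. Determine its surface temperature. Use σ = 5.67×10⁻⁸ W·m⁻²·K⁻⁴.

From P = σAT⁴, T = (P / σA)^(1/4) = (7.15×10^24 / (5.67×10⁻⁸ × 1.60×10^15))^(1/4).
T = (7.88×10^16)^(1/4) = 16800 K.

T ≈ 16800 K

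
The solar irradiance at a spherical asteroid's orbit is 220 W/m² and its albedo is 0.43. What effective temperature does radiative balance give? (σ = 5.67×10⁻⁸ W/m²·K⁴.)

T ≈ 153 K

Power absorbed = (1−a)S·πR²; power emitted = 4πR²σT⁴. Equating and cancelling πR²:
T = ((1−a)S / 4σ)^(1/4) = (125 / (4 × 5.67×10⁻⁸))^(1/4) = (5.53×10^8)^(1/4).
T = 153 K.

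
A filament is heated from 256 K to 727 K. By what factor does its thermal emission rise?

P ∝ T⁴, so the ratio is (727/256)⁴ = (2.840)⁴ = 65.0.

ratio ≈ 65.0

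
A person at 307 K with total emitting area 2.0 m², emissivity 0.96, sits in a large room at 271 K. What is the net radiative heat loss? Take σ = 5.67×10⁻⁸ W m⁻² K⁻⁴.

Q = εσA(T⁴ − T_s⁴). T⁴ − T_s⁴ = (307)⁴ − (271)⁴ = 8.88×10^9 − 5.39×10^9 = 3.49×10^9 K⁴.
Q = 0.96 × 5.67×10⁻⁸ × 2.00 × 3.49×10^9 = 380 W.

Q ≈ 380 W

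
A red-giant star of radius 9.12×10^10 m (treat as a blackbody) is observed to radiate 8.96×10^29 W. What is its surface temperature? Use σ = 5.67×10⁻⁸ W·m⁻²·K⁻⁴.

T ≈ 3510 K

A = 4πr² = 4π × (9.12×10^10)² = 1.05×10^23 m².
From P = σAT⁴, T = (P / σA)^(1/4) = (8.96×10^29 / (5.67×10⁻⁸ × 1.05×10^23))^(1/4).
T = (1.51×10^14)^(1/4) = 3510 K.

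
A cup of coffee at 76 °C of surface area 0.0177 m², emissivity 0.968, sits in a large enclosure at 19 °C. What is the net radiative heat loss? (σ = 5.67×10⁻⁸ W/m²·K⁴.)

Convert: 76 °C = 349 K; 19 °C = 292 K.
Q = εσA(T⁴ − T_s⁴). T⁴ − T_s⁴ = (349)⁴ − (292)⁴ = 1.48×10^10 − 7.27×10^9 = 7.57×10^9 K⁴.
Q = 0.968 × 5.67×10⁻⁸ × 0.0177 × 7.57×10^9 = 7.35 W.

Q ≈ 7.35 W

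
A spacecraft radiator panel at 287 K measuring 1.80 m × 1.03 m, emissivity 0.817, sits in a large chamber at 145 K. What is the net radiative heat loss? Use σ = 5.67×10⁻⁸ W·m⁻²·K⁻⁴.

A = 1.80 × 1.03 = 1.85 m².
Q = εσA(T⁴ − T_s⁴). T⁴ − T_s⁴ = (287)⁴ − (145)⁴ = 6.78×10^9 − 4.42×10^8 = 6.34×10^9 K⁴.
Q = 0.817 × 5.67×10⁻⁸ × 1.85 × 6.34×10^9 = 545 W.

Q ≈ 545 W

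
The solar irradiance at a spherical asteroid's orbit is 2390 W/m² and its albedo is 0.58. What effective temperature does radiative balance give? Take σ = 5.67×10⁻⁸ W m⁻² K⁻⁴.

Power absorbed = (1−a)S·πR²; power emitted = 4πR²σT⁴. Equating and cancelling πR²:
T = ((1−a)S / 4σ)^(1/4) = (1000 / (4 × 5.67×10⁻⁸))^(1/4) = (4.43×10^9)^(1/4).
T = 258 K.

T ≈ 258 K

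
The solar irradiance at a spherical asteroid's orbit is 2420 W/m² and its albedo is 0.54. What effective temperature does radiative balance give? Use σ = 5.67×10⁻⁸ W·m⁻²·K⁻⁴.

T ≈ 265 K

Power absorbed = (1−a)S·πR²; power emitted = 4πR²σT⁴. Equating and cancelling πR²:
T = ((1−a)S / 4σ)^(1/4) = (1110 / (4 × 5.67×10⁻⁸))^(1/4) = (4.91×10^9)^(1/4).
T = 265 K.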